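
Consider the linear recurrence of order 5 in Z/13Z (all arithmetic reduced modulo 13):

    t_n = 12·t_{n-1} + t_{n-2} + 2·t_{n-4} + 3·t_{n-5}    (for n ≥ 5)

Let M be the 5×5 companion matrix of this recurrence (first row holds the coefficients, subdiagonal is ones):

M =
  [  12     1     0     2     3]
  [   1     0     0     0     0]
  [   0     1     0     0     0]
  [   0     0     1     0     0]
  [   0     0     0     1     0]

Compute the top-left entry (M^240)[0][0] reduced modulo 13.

(M^240)[0][0] is the top entry after applying M 240 times to the unit state (1, 0, 0, 0, 0). Equivalently it is h_{244} for the auxiliary sequence (h_n) obeying the same recurrence with h_4 = 1 and h_i = 0 for 0 ≤ i < 4:
h_5 = 12·1 + 1·0 + 0·0 + 2·0 + 3·0 = 12
h_6 = 12·12 + 1·1 + 0·0 + 2·0 + 3·0 = 2
h_7 = 12·2 + 1·12 + 0·1 + 2·0 + 3·0 = 10
h_8 = 12·10 + 1·2 + 0·12 + 2·1 + 3·0 = 7
h_9 = 12·7 + 1·10 + 0·2 + 2·12 + 3·1 = 4
h_10 = 12·4 + 1·7 + 0·10 + 2·2 + 3·12 = 4
Continuing the recurrence:
  h_11 = 0;  h_12 = 9;  h_13 = 7;  h_14 = 9;  h_15 = 10;  h_16 = 4
  h_17 = 8;  h_18 = 9;  h_19 = 7;  h_20 = 1;  h_21 = 8;  h_22 = 9
  h_23 = 1;  h_24 = 5;  h_25 = 2;  h_26 = 6;  h_27 = 12;  h_28 = 7
  h_29 = 11;  h_30 = 1;  h_31 = 0;  h_32 = 12;  h_33 = 5;  h_34 = 3
  h_35 = 5;  h_36 = 9;  h_37 = 3;  h_38 = 1;  h_39 = 8;  h_40 = 0
  h_41 = 2;  h_42 = 9;  h_43 = 12;  h_44 = 8;  h_45 = 8;  h_46 = 11
  h_47 = 9;  h_48 = 2;  h_49 = 8;  h_50 = 1;  h_51 = 6;  h_52 = 0
  h_53 = 2;  h_54 = 11;  h_55 = 6;  h_56 = 10;  h_57 = 0;  h_58 = 12
  h_59 = 7;  h_60 = 4;  h_61 = 7;  h_62 = 8;  h_63 = 10;  h_64 = 1
  h_65 = 9;  h_66 = 3;  h_67 = 11;  h_68 = 11;  h_69 = 8;  h_70 = 10
  h_71 = 3;  h_72 = 10;  h_73 = 3;  h_74 = 12;  h_75 = 1;  h_76 = 1
  h_77 = 10;  h_78 = 11;  h_79 = 11;  h_80 = 5;  h_81 = 3;  h_82 = 2
  h_83 = 4;  h_84 = 2;  h_85 = 10;  h_86 = 5;  h_87 = 6;  h_88 = 2
  h_89 = 4;  h_90 = 12;  h_91 = 6;  h_92 = 2;  h_93 = 5;  h_94 = 7
  h_95 = 7;  h_96 = 9;  h_97 = 1;  h_98 = 11;  h_99 = 12;  h_100 = 12
  h_101 = 3;  h_102 = 8;  h_103 = 0;  h_104 = 3;  h_105 = 0;  h_106 = 2
  h_107 = 9;  h_108 = 12;  h_109 = 6;  h_110 = 10;  h_111 = 7;  h_112 = 2
  h_113 = 1;  h_114 = 0;  h_115 = 6;  h_116 = 6;  h_117 = 8;  h_118 = 1
  h_119 = 6;  h_120 = 12;  h_121 = 2;  h_122 = 10;  h_123 = 7;  h_124 = 6
  h_125 = 2;  h_126 = 4;  h_127 = 3;  h_128 = 8;  h_129 = 4;  h_130 = 5
  h_131 = 4;  h_132 = 0;  h_133 = 10;  h_134 = 12;  h_135 = 8;  h_136 = 3
  h_137 = 12;  h_138 = 6;  h_139 = 6;  h_140 = 4;  h_141 = 9;  h_142 = 4
  h_143 = 9;  h_144 = 8;  h_145 = 5;  h_146 = 12;  h_147 = 10;  h_148 = 6
  h_149 = 12;  h_150 = 7;  h_151 = 9;  h_152 = 1;  h_153 = 11;  h_154 = 1
  h_155 = 10;  h_156 = 7;  h_157 = 2;  h_158 = 1;  h_159 = 11;  h_160 = 8
  h_161 = 2;  h_162 = 1;  h_163 = 0;  h_164 = 11;  h_165 = 4;  h_166 = 2
  h_167 = 5;  h_168 = 6;  h_169 = 1;  h_170 = 8;  h_171 = 9;  h_172 = 0
  h_173 = 3;  h_174 = 3;  h_175 = 3;  h_176 = 1;  h_177 = 8;  h_178 = 8
  h_179 = 2;  h_180 = 4;  h_181 = 4;  h_182 = 1;  h_183 = 5;  h_184 = 10
  h_185 = 2;  h_186 = 9;  h_187 = 6;  h_188 = 12;  h_189 = 2;  h_190 = 8
  h_191 = 7;  h_192 = 4;  h_193 = 4;  h_194 = 9;  h_195 = 7;  h_196 = 5
  h_197 = 9;  h_198 = 0;  h_199 = 11;  h_200 = 7;  h_201 = 11;  h_202 = 10
  h_203 = 10;  h_204 = 8;  h_205 = 6;  h_206 = 3;  h_207 = 1;  h_208 = 9
  h_209 = 2;  h_210 = 5;  h_211 = 8;  h_212 = 5;  h_213 = 8;  h_214 = 0
  h_215 = 0;  h_216 = 8;  h_217 = 10;  h_218 = 9;  h_219 = 1;  h_220 = 11
  h_221 = 8;  h_222 = 12;  h_223 = 12;  h_224 = 12;  h_225 = 10;  h_226 = 11
  h_227 = 7;  h_228 = 12;  h_229 = 12;  h_230 = 0;  h_231 = 7;  h_232 = 12
  h_233 = 3;  h_234 = 6;  h_235 = 11;  h_236 = 1;  h_237 = 0;  h_238 = 9
  h_239 = 5;  h_240 = 0;  h_241 = 8;  h_242 = 10
h_243 = 12·10 + 1·8 + 0·0 + 2·5 + 3·9 = 9
h_244 = 12·9 + 1·10 + 0·8 + 2·0 + 3·5 = 3

3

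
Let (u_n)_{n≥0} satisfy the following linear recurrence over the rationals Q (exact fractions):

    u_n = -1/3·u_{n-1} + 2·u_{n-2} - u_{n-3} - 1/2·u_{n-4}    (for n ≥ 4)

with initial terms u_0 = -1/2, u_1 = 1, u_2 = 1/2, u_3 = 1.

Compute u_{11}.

u_4 = -1/3·1 + 2·1/2 + -1·1 + -1/2·-1/2 = -1/12
u_5 = -1/3·-1/12 + 2·1 + -1·1/2 + -1/2·1 = 37/36
u_6 = -1/3·37/36 + 2·-1/12 + -1·1 + -1/2·1/2 = -95/54
u_7 = -1/3·-95/54 + 2·37/36 + -1·-1/12 + -1/2·1 = 721/324
u_8 = -1/3·721/324 + 2·-95/54 + -1·37/36 + -1/2·-1/12 = -10199/1944
u_9 = -1/3·-10199/1944 + 2·721/324 + -1·-95/54 + -1/2·37/36 = 21709/2916
u_10 = -1/3·21709/2916 + 2·-10199/1944 + -1·721/324 + -1/2·-95/54 = -31318/2187
u_11 = -1/3·-31318/2187 + 2·21709/2916 + -1·-10199/1944 + -1/2·721/324 = 156130/6561

156130/6561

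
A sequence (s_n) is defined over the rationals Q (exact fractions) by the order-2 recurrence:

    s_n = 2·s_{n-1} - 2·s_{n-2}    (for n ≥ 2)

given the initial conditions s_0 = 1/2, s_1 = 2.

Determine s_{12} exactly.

s_2 = 2·2 + -2·1/2 = 3
s_3 = 2·3 + -2·2 = 2
s_4 = 2·2 + -2·3 = -2
s_5 = 2·-2 + -2·2 = -8
s_6 = 2·-8 + -2·-2 = -12
s_7 = 2·-12 + -2·-8 = -8
s_8 = 2·-8 + -2·-12 = 8
s_9 = 2·8 + -2·-8 = 32
s_10 = 2·32 + -2·8 = 48
s_11 = 2·48 + -2·32 = 32
s_12 = 2·32 + -2·48 = -32

-32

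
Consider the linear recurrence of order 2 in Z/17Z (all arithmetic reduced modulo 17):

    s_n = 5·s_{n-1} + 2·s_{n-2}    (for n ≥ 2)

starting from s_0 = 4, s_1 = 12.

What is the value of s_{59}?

s_2 = 5·12 + 2·4 = 0
s_3 = 5·0 + 2·12 = 7
s_4 = 5·7 + 2·0 = 1
s_5 = 5·1 + 2·7 = 2
s_6 = 5·2 + 2·1 = 12
s_7 = 5·12 + 2·2 = 13
s_8 = 5·13 + 2·12 = 4
s_9 = 5·4 + 2·13 = 12
(s_8, s_9) = (4, 12) = (s_0, s_1), so the sequence has period 8.
59 ≡ 3 (mod 8), hence s_59 = s_3 = 7.

7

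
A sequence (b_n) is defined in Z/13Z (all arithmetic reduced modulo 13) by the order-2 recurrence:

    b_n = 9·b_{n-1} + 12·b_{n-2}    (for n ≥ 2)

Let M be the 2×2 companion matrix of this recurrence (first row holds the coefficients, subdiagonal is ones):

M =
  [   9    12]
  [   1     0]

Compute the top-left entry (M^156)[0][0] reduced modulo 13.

(M^156)[0][0] is the top entry after applying M 156 times to the unit state (1, 0). Equivalently it is h_{157} for the auxiliary sequence (h_n) obeying the same recurrence with h_1 = 1 and h_i = 0 for 0 ≤ i < 1:
h_2 = 9·1 + 12·0 = 9
h_3 = 9·9 + 12·1 = 2
h_4 = 9·2 + 12·9 = 9
h_5 = 9·9 + 12·2 = 1
h_6 = 9·1 + 12·9 = 0
h_7 = 9·0 + 12·1 = 12
h_8 = 9·12 + 12·0 = 4
h_9 = 9·4 + 12·12 = 11
h_10 = 9·11 + 12·4 = 4
h_11 = 9·4 + 12·11 = 12
h_12 = 9·12 + 12·4 = 0
h_13 = 9·0 + 12·12 = 1
(h_12, h_13) = (0, 1) = (h_0, h_1), so the sequence has period 12.
157 ≡ 1 (mod 12), hence h_157 = h_1 = 1.

1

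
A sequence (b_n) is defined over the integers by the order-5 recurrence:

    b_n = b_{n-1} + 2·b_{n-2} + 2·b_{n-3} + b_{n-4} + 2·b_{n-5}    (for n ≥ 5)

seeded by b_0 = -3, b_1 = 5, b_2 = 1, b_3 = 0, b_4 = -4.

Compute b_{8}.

-22

b_5 = 1·-4 + 2·0 + 2·1 + 1·5 + 2·-3 = -3
b_6 = 1·-3 + 2·-4 + 2·0 + 1·1 + 2·5 = 0
b_7 = 1·0 + 2·-3 + 2·-4 + 1·0 + 2·1 = -12
b_8 = 1·-12 + 2·0 + 2·-3 + 1·-4 + 2·0 = -22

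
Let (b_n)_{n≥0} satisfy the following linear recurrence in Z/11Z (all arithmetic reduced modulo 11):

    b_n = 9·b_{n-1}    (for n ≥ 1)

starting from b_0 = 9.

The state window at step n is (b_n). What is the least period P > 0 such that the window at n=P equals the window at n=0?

n=0: window = (9)
n=1: window = (4)
n=2: window = (3)
n=3: window = (5)
n=4: window = (1)
n=5: window = (9)
window at n=5 equals window at n=0 → period = 5

5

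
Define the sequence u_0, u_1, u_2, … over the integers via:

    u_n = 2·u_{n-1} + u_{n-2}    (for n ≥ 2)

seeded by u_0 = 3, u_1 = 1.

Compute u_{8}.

u_2 = 2·1 + 1·3 = 5
u_3 = 2·5 + 1·1 = 11
u_4 = 2·11 + 1·5 = 27
u_5 = 2·27 + 1·11 = 65
u_6 = 2·65 + 1·27 = 157
u_7 = 2·157 + 1·65 = 379
u_8 = 2·379 + 1·157 = 915

915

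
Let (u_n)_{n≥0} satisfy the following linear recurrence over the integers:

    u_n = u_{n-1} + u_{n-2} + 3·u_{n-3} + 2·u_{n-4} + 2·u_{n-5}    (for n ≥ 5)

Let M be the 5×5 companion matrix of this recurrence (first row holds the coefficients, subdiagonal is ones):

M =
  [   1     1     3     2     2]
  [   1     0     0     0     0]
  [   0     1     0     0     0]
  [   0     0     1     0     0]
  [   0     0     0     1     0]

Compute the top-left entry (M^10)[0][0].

(M^10)[0][0] is the top entry after applying M 10 times to the unit state (1, 0, 0, 0, 0). Equivalently it is h_{14} for the auxiliary sequence (h_n) obeying the same recurrence with h_4 = 1 and h_i = 0 for 0 ≤ i < 4:
h_5 = 1·1 + 1·0 + 3·0 + 2·0 + 2·0 = 1
h_6 = 1·1 + 1·1 + 3·0 + 2·0 + 2·0 = 2
h_7 = 1·2 + 1·1 + 3·1 + 2·0 + 2·0 = 6
h_8 = 1·6 + 1·2 + 3·1 + 2·1 + 2·0 = 13
h_9 = 1·13 + 1·6 + 3·2 + 2·1 + 2·1 = 29
h_10 = 1·29 + 1·13 + 3·6 + 2·2 + 2·1 = 66
h_11 = 1·66 + 1·29 + 3·13 + 2·6 + 2·2 = 150
h_12 = 1·150 + 1·66 + 3·29 + 2·13 + 2·6 = 341
h_13 = 1·341 + 1·150 + 3·66 + 2·29 + 2·13 = 773
h_14 = 1·773 + 1·341 + 3·150 + 2·66 + 2·29 = 1754

1754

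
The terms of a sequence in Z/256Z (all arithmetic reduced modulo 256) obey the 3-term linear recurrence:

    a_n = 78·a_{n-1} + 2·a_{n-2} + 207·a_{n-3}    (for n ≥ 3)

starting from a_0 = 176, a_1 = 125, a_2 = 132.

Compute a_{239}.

a_3 = 78·132 + 2·125 + 207·176 = 130
a_4 = 78·130 + 2·132 + 207·125 = 183
a_5 = 78·183 + 2·130 + 207·132 = 130
a_6 = 78·130 + 2·183 + 207·130 = 40
a_7 = 78·40 + 2·130 + 207·183 = 45
a_8 = 78·45 + 2·40 + 207·130 = 36
Continuing the recurrence:
  a_9 = 170;  a_10 = 119;  a_11 = 178;  a_12 = 160;  a_13 = 93;  a_14 = 132
  a_15 = 82;  a_16 = 55;  a_17 = 34;  a_18 = 24;  a_19 = 13;  a_20 = 164
  a_21 = 122;  a_22 = 247;  a_23 = 210;  a_24 = 144;  a_25 = 61;  a_26 = 132
  a_27 = 34;  a_28 = 183;  a_29 = 194;  a_30 = 8;  a_31 = 237;  a_32 = 36
  a_33 = 74;  a_34 = 119;  a_35 = 242;  a_36 = 128;  a_37 = 29;  a_38 = 132
  a_39 = 242;  a_40 = 55;  a_41 = 98;  a_42 = 248;  a_43 = 205;  a_44 = 164
  a_45 = 26;  a_46 = 247;  a_47 = 18;  a_48 = 112;  a_49 = 253;  a_50 = 132
  a_51 = 194;  a_52 = 183;  a_53 = 2;  a_54 = 232;  a_55 = 173;  a_56 = 36
  a_57 = 234;  a_58 = 119;  a_59 = 50;  a_60 = 96;  a_61 = 221;  a_62 = 132
  a_63 = 146;  a_64 = 55;  a_65 = 162;  a_66 = 216;  a_67 = 141;  a_68 = 164
  a_69 = 186;  a_70 = 247;  a_71 = 82;  a_72 = 80;  a_73 = 189;  a_74 = 132
  a_75 = 98;  a_76 = 183;  a_77 = 66;  a_78 = 200;  a_79 = 109;  a_80 = 36
  a_81 = 138;  a_82 = 119;  a_83 = 114;  a_84 = 64;  a_85 = 157;  a_86 = 132
  a_87 = 50;  a_88 = 55;  a_89 = 226;  a_90 = 184;  a_91 = 77;  a_92 = 164
  a_93 = 90;  a_94 = 247;  a_95 = 146;  a_96 = 48;  a_97 = 125;  a_98 = 132
  a_99 = 2;  a_100 = 183;  a_101 = 130;  a_102 = 168;  a_103 = 45;  a_104 = 36
  a_105 = 42;  a_106 = 119;  a_107 = 178;  a_108 = 32;  a_109 = 93;  a_110 = 132
  a_111 = 210;  a_112 = 55;  a_113 = 34;  a_114 = 152;  a_115 = 13;  a_116 = 164
  a_117 = 250;  a_118 = 247;  a_119 = 210;  a_120 = 16;  a_121 = 61;  a_122 = 132
  a_123 = 162;  a_124 = 183;  a_125 = 194;  a_126 = 136;  a_127 = 237;  a_128 = 36
  a_129 = 202;  a_130 = 119;  a_131 = 242;  a_132 = 0;  a_133 = 29;  a_134 = 132
  a_135 = 114;  a_136 = 55;  a_137 = 98;  a_138 = 120;  a_139 = 205;  a_140 = 164
  a_141 = 154;  a_142 = 247;  a_143 = 18;  a_144 = 240;  a_145 = 253;  a_146 = 132
  a_147 = 66;  a_148 = 183;  a_149 = 2;  a_150 = 104;  a_151 = 173;  a_152 = 36
  a_153 = 106;  a_154 = 119;  a_155 = 50;  a_156 = 224;  a_157 = 221;  a_158 = 132
  a_159 = 18;  a_160 = 55;  a_161 = 162;  a_162 = 88;  a_163 = 141;  a_164 = 164
  a_165 = 58;  a_166 = 247;  a_167 = 82;  a_168 = 208;  a_169 = 189;  a_170 = 132
  a_171 = 226;  a_172 = 183;  a_173 = 66;  a_174 = 72;  a_175 = 109;  a_176 = 36
  a_177 = 10;  a_178 = 119;  a_179 = 114;  a_180 = 192;  a_181 = 157;  a_182 = 132
  a_183 = 178;  a_184 = 55;  a_185 = 226;  a_186 = 56;  a_187 = 77;  a_188 = 164
  a_189 = 218;  a_190 = 247;  a_191 = 146;  a_192 = 176;  a_193 = 125;  a_194 = 132
  a_195 = 130;  a_196 = 183;  a_197 = 130;  a_198 = 40;  a_199 = 45;  a_200 = 36
  a_201 = 170;  a_202 = 119;  a_203 = 178;  a_204 = 160;  a_205 = 93;  a_206 = 132
  a_207 = 82;  a_208 = 55;  a_209 = 34;  a_210 = 24;  a_211 = 13;  a_212 = 164
  a_213 = 122;  a_214 = 247;  a_215 = 210;  a_216 = 144;  a_217 = 61;  a_218 = 132
  a_219 = 34;  a_220 = 183;  a_221 = 194;  a_222 = 8;  a_223 = 237;  a_224 = 36
  a_225 = 74;  a_226 = 119;  a_227 = 242;  a_228 = 128;  a_229 = 29;  a_230 = 132
  a_231 = 242;  a_232 = 55;  a_233 = 98;  a_234 = 248;  a_235 = 205;  a_236 = 164
  a_237 = 26
a_238 = 78·26 + 2·164 + 207·205 = 247
a_239 = 78·247 + 2·26 + 207·164 = 18

18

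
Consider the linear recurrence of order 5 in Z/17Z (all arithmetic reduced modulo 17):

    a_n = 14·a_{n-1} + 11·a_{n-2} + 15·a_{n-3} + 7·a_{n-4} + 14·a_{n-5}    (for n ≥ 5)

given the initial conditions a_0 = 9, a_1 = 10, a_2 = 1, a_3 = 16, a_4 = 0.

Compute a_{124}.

1

a_5 = 14·0 + 11·16 + 15·1 + 7·10 + 14·9 = 13
a_6 = 14·13 + 11·0 + 15·16 + 7·1 + 14·10 = 8
a_7 = 14·8 + 11·13 + 15·0 + 7·16 + 14·1 = 7
a_8 = 14·7 + 11·8 + 15·13 + 7·0 + 14·16 = 10
a_9 = 14·10 + 11·7 + 15·8 + 7·13 + 14·0 = 3
a_10 = 14·3 + 11·10 + 15·7 + 7·8 + 14·13 = 2
Continuing the recurrence:
  a_11 = 15;  a_12 = 3;  a_13 = 7;  a_14 = 4;  a_15 = 5;  a_16 = 8
  a_17 = 12;  a_18 = 15;  a_19 = 9;  a_20 = 2;  a_21 = 4;  a_22 = 10
  a_23 = 11;  a_24 = 5;  a_25 = 6;  a_26 = 5;  a_27 = 3;  a_28 = 2
  a_29 = 10;  a_30 = 3;  a_31 = 1;  a_32 = 15;  a_33 = 7;  a_34 = 14
  a_35 = 3;  a_36 = 12;  a_37 = 7;  a_38 = 12;  a_39 = 13;  a_40 = 1
  a_41 = 10;  a_42 = 1;  a_43 = 7;  a_44 = 6;  a_45 = 5;  a_46 = 14
  a_47 = 13;  a_48 = 7;  a_49 = 9;  a_50 = 5;  a_51 = 0;  a_52 = 13
  a_53 = 10;  a_54 = 2;  a_55 = 12;  a_56 = 6;  a_57 = 5;  a_58 = 11
  a_59 = 3;  a_60 = 6;  a_61 = 10;  a_62 = 7;  a_63 = 14;  a_64 = 14
  a_65 = 14;  a_66 = 1;  a_67 = 13;  a_68 = 0;  a_69 = 10;  a_70 = 11
  a_71 = 12;  a_72 = 9;  a_73 = 0;  a_74 = 3;  a_75 = 7;  a_76 = 5
  a_77 = 12;  a_78 = 9;  a_79 = 16;  a_80 = 7;  a_81 = 2;  a_82 = 15
  a_83 = 14;  a_84 = 1;  a_85 = 12;  a_86 = 12;  a_87 = 11;  a_88 = 6
  a_89 = 7;  a_90 = 3;  a_91 = 12;  a_92 = 9;  a_93 = 11;  a_94 = 8
  a_95 = 1;  a_96 = 5;  a_97 = 13;  a_98 = 3;  a_99 = 5;  a_100 = 7
  a_101 = 2;  a_102 = 9;  a_103 = 7;  a_104 = 6;  a_105 = 0;  a_106 = 7
  a_107 = 6;  a_108 = 12;  a_109 = 15;  a_110 = 5;  a_111 = 11;  a_112 = 7
  a_113 = 6;  a_114 = 10;  a_115 = 16;  a_116 = 15;  a_117 = 13;  a_118 = 10
  a_119 = 12;  a_120 = 3;  a_121 = 13;  a_122 = 1
a_123 = 14·1 + 11·13 + 15·3 + 7·12 + 14·10 = 1
a_124 = 14·1 + 11·1 + 15·13 + 7·3 + 14·12 = 1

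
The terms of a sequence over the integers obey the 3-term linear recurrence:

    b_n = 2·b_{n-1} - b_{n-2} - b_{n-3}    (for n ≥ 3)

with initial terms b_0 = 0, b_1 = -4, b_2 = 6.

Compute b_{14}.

1104

b_3 = 2·6 + -1·-4 + -1·0 = 16
b_4 = 2·16 + -1·6 + -1·-4 = 30
b_5 = 2·30 + -1·16 + -1·6 = 38
b_6 = 2·38 + -1·30 + -1·16 = 30
b_7 = 2·30 + -1·38 + -1·30 = -8
b_8 = 2·-8 + -1·30 + -1·38 = -84
b_9 = 2·-84 + -1·-8 + -1·30 = -190
b_10 = 2·-190 + -1·-84 + -1·-8 = -288
b_11 = 2·-288 + -1·-190 + -1·-84 = -302
b_12 = 2·-302 + -1·-288 + -1·-190 = -126
b_13 = 2·-126 + -1·-302 + -1·-288 = 338
b_14 = 2·338 + -1·-126 + -1·-302 = 1104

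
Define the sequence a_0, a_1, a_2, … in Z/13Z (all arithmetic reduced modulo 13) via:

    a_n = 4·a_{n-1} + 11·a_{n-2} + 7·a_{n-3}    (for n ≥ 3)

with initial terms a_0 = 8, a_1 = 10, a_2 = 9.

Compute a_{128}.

a_3 = 4·9 + 11·10 + 7·8 = 7
a_4 = 4·7 + 11·9 + 7·10 = 2
a_5 = 4·2 + 11·7 + 7·9 = 5
a_6 = 4·5 + 11·2 + 7·7 = 0
a_7 = 4·0 + 11·5 + 7·2 = 4
a_8 = 4·4 + 11·0 + 7·5 = 12
a_9 = 4·12 + 11·4 + 7·0 = 1
a_10 = 4·1 + 11·12 + 7·4 = 8
a_11 = 4·8 + 11·1 + 7·12 = 10
a_12 = 4·10 + 11·8 + 7·1 = 5
a_13 = 4·5 + 11·10 + 7·8 = 4
a_14 = 4·4 + 11·5 + 7·10 = 11
a_15 = 4·11 + 11·4 + 7·5 = 6
a_16 = 4·6 + 11·11 + 7·4 = 4
a_17 = 4·4 + 11·6 + 7·11 = 3
a_18 = 4·3 + 11·4 + 7·6 = 7
a_19 = 4·7 + 11·3 + 7·4 = 11
a_20 = 4·11 + 11·7 + 7·3 = 12
a_21 = 4·12 + 11·11 + 7·7 = 10
a_22 = 4·10 + 11·12 + 7·11 = 2
a_23 = 4·2 + 11·10 + 7·12 = 7
a_24 = 4·7 + 11·2 + 7·10 = 3
a_25 = 4·3 + 11·7 + 7·2 = 12
a_26 = 4·12 + 11·3 + 7·7 = 0
a_27 = 4·0 + 11·12 + 7·3 = 10
a_28 = 4·10 + 11·0 + 7·12 = 7
a_29 = 4·7 + 11·10 + 7·0 = 8
a_30 = 4·8 + 11·7 + 7·10 = 10
a_31 = 4·10 + 11·8 + 7·7 = 8
a_32 = 4·8 + 11·10 + 7·8 = 3
a_33 = 4·3 + 11·8 + 7·10 = 1
a_34 = 4·1 + 11·3 + 7·8 = 2
a_35 = 4·2 + 11·1 + 7·3 = 1
a_36 = 4·1 + 11·2 + 7·1 = 7
a_37 = 4·7 + 11·1 + 7·2 = 1
a_38 = 4·1 + 11·7 + 7·1 = 10
a_39 = 4·10 + 11·1 + 7·7 = 9
a_40 = 4·9 + 11·10 + 7·1 = 10
a_41 = 4·10 + 11·9 + 7·10 = 1
a_42 = 4·1 + 11·10 + 7·9 = 8
a_43 = 4·8 + 11·1 + 7·10 = 9
a_44 = 4·9 + 11·8 + 7·1 = 1
a_45 = 4·1 + 11·9 + 7·8 = 3
a_46 = 4·3 + 11·1 + 7·9 = 8
a_47 = 4·8 + 11·3 + 7·1 = 7
a_48 = 4·7 + 11·8 + 7·3 = 7
a_49 = 4·7 + 11·7 + 7·8 = 5
a_50 = 4·5 + 11·7 + 7·7 = 3
a_51 = 4·3 + 11·5 + 7·7 = 12
a_52 = 4·12 + 11·3 + 7·5 = 12
a_53 = 4·12 + 11·12 + 7·3 = 6
a_54 = 4·6 + 11·12 + 7·12 = 6
a_55 = 4·6 + 11·6 + 7·12 = 5
a_56 = 4·5 + 11·6 + 7·6 = 11
a_57 = 4·11 + 11·5 + 7·6 = 11
a_58 = 4·11 + 11·11 + 7·5 = 5
a_59 = 4·5 + 11·11 + 7·11 = 10
a_60 = 4·10 + 11·5 + 7·11 = 3
a_61 = 4·3 + 11·10 + 7·5 = 1
a_62 = 4·1 + 11·3 + 7·10 = 3
a_63 = 4·3 + 11·1 + 7·3 = 5
a_64 = 4·5 + 11·3 + 7·1 = 8
a_65 = 4·8 + 11·5 + 7·3 = 4
a_66 = 4·4 + 11·8 + 7·5 = 9
a_67 = 4·9 + 11·4 + 7·8 = 6
a_68 = 4·6 + 11·9 + 7·4 = 8
a_69 = 4·8 + 11·6 + 7·9 = 5
a_70 = 4·5 + 11·8 + 7·6 = 7
a_71 = 4·7 + 11·5 + 7·8 = 9
a_72 = 4·9 + 11·7 + 7·5 = 5
a_73 = 4·5 + 11·9 + 7·7 = 12
a_74 = 4·12 + 11·5 + 7·9 = 10
a_75 = 4·10 + 11·12 + 7·5 = 12
a_76 = 4·12 + 11·10 + 7·12 = 8
a_77 = 4·8 + 11·12 + 7·10 = 0
a_78 = 4·0 + 11·8 + 7·12 = 3
a_79 = 4·3 + 11·0 + 7·8 = 3
a_80 = 4·3 + 11·3 + 7·0 = 6
a_81 = 4·6 + 11·3 + 7·3 = 0
a_82 = 4·0 + 11·6 + 7·3 = 9
a_83 = 4·9 + 11·0 + 7·6 = 0
a_84 = 4·0 + 11·9 + 7·0 = 8
a_85 = 4·8 + 11·0 + 7·9 = 4
a_86 = 4·4 + 11·8 + 7·0 = 0
a_87 = 4·0 + 11·4 + 7·8 = 9
a_88 = 4·9 + 11·0 + 7·4 = 12
a_89 = 4·12 + 11·9 + 7·0 = 4
a_90 = 4·4 + 11·12 + 7·9 = 3
a_91 = 4·3 + 11·4 + 7·12 = 10
a_92 = 4·10 + 11·3 + 7·4 = 10
a_93 = 4·10 + 11·10 + 7·3 = 2
a_94 = 4·2 + 11·10 + 7·10 = 6
a_95 = 4·6 + 11·2 + 7·10 = 12
a_96 = 4·12 + 11·6 + 7·2 = 11
a_97 = 4·11 + 11·12 + 7·6 = 10
a_98 = 4·10 + 11·11 + 7·12 = 11
a_99 = 4·11 + 11·10 + 7·11 = 10
a_100 = 4·10 + 11·11 + 7·10 = 10
a_101 = 4·10 + 11·10 + 7·11 = 6
a_102 = 4·6 + 11·10 + 7·10 = 9
a_103 = 4·9 + 11·6 + 7·10 = 3
a_104 = 4·3 + 11·9 + 7·6 = 10
a_105 = 4·10 + 11·3 + 7·9 = 6
a_106 = 4·6 + 11·10 + 7·3 = 12
a_107 = 4·12 + 11·6 + 7·10 = 2
a_108 = 4·2 + 11·12 + 7·6 = 0
a_109 = 4·0 + 11·2 + 7·12 = 2
a_110 = 4·2 + 11·0 + 7·2 = 9
a_111 = 4·9 + 11·2 + 7·0 = 6
a_112 = 4·6 + 11·9 + 7·2 = 7
a_113 = 4·7 + 11·6 + 7·9 = 1
a_114 = 4·1 + 11·7 + 7·6 = 6
a_115 = 4·6 + 11·1 + 7·7 = 6
a_116 = 4·6 + 11·6 + 7·1 = 6
a_117 = 4·6 + 11·6 + 7·6 = 2
a_118 = 4·2 + 11·6 + 7·6 = 12
a_119 = 4·12 + 11·2 + 7·6 = 8
a_120 = 4·8 + 11·12 + 7·2 = 9
a_121 = 4·9 + 11·8 + 7·12 = 0
a_122 = 4·0 + 11·9 + 7·8 = 12
a_123 = 4·12 + 11·0 + 7·9 = 7
a_124 = 4·7 + 11·12 + 7·0 = 4
a_125 = 4·4 + 11·7 + 7·12 = 8
a_126 = 4·8 + 11·4 + 7·7 = 8
a_127 = 4·8 + 11·8 + 7·4 = 5
a_128 = 4·5 + 11·8 + 7·8 = 8

8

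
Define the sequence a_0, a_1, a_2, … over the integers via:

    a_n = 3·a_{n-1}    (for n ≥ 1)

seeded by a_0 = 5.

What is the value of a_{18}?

1937102445

a_1 = 3·5 = 15
a_2 = 3·15 = 45
a_3 = 3·45 = 135
a_4 = 3·135 = 405
a_5 = 3·405 = 1215
a_6 = 3·1215 = 3645
a_7 = 3·3645 = 10935
a_8 = 3·10935 = 32805
a_9 = 3·32805 = 98415
a_10 = 3·98415 = 295245
a_11 = 3·295245 = 885735
a_12 = 3·885735 = 2657205
a_13 = 3·2657205 = 7971615
a_14 = 3·7971615 = 23914845
a_15 = 3·23914845 = 71744535
a_16 = 3·71744535 = 215233605
a_17 = 3·215233605 = 645700815
a_18 = 3·645700815 = 1937102445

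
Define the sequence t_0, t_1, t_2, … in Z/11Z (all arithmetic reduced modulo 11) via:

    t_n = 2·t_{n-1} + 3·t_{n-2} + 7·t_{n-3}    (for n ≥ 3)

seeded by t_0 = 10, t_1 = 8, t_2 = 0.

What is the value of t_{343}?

t_3 = 2·0 + 3·8 + 7·10 = 6
t_4 = 2·6 + 3·0 + 7·8 = 2
t_5 = 2·2 + 3·6 + 7·0 = 0
t_6 = 2·0 + 3·2 + 7·6 = 4
t_7 = 2·4 + 3·0 + 7·2 = 0
t_8 = 2·0 + 3·4 + 7·0 = 1
t_9 = 2·1 + 3·0 + 7·4 = 8
t_10 = 2·8 + 3·1 + 7·0 = 8
t_11 = 2·8 + 3·8 + 7·1 = 3
t_12 = 2·3 + 3·8 + 7·8 = 9
t_13 = 2·9 + 3·3 + 7·8 = 6
t_14 = 2·6 + 3·9 + 7·3 = 5
t_15 = 2·5 + 3·6 + 7·9 = 3
t_16 = 2·3 + 3·5 + 7·6 = 8
t_17 = 2·8 + 3·3 + 7·5 = 5
t_18 = 2·5 + 3·8 + 7·3 = 0
t_19 = 2·0 + 3·5 + 7·8 = 5
t_20 = 2·5 + 3·0 + 7·5 = 1
t_21 = 2·1 + 3·5 + 7·0 = 6
t_22 = 2·6 + 3·1 + 7·5 = 6
t_23 = 2·6 + 3·6 + 7·1 = 4
t_24 = 2·4 + 3·6 + 7·6 = 2
t_25 = 2·2 + 3·4 + 7·6 = 3
t_26 = 2·3 + 3·2 + 7·4 = 7
t_27 = 2·7 + 3·3 + 7·2 = 4
t_28 = 2·4 + 3·7 + 7·3 = 6
t_29 = 2·6 + 3·4 + 7·7 = 7
t_30 = 2·7 + 3·6 + 7·4 = 5
t_31 = 2·5 + 3·7 + 7·6 = 7
t_32 = 2·7 + 3·5 + 7·7 = 1
t_33 = 2·1 + 3·7 + 7·5 = 3
t_34 = 2·3 + 3·1 + 7·7 = 3
t_35 = 2·3 + 3·3 + 7·1 = 0
t_36 = 2·0 + 3·3 + 7·3 = 8
t_37 = 2·8 + 3·0 + 7·3 = 4
t_38 = 2·4 + 3·8 + 7·0 = 10
t_39 = 2·10 + 3·4 + 7·8 = 0
t_40 = 2·0 + 3·10 + 7·4 = 3
t_41 = 2·3 + 3·0 + 7·10 = 10
t_42 = 2·10 + 3·3 + 7·0 = 7
t_43 = 2·7 + 3·10 + 7·3 = 10
t_44 = 2·10 + 3·7 + 7·10 = 1
t_45 = 2·1 + 3·10 + 7·7 = 4
t_46 = 2·4 + 3·1 + 7·10 = 4
t_47 = 2·4 + 3·4 + 7·1 = 5
t_48 = 2·5 + 3·4 + 7·4 = 6
t_49 = 2·6 + 3·5 + 7·4 = 0
t_50 = 2·0 + 3·6 + 7·5 = 9
t_51 = 2·9 + 3·0 + 7·6 = 5
t_52 = 2·5 + 3·9 + 7·0 = 4
t_53 = 2·4 + 3·5 + 7·9 = 9
t_54 = 2·9 + 3·4 + 7·5 = 10
t_55 = 2·10 + 3·9 + 7·4 = 9
t_56 = 2·9 + 3·10 + 7·9 = 1
t_57 = 2·1 + 3·9 + 7·10 = 0
t_58 = 2·0 + 3·1 + 7·9 = 0
t_59 = 2·0 + 3·0 + 7·1 = 7
t_60 = 2·7 + 3·0 + 7·0 = 3
t_61 = 2·3 + 3·7 + 7·0 = 5
t_62 = 2·5 + 3·3 + 7·7 = 2
t_63 = 2·2 + 3·5 + 7·3 = 7
t_64 = 2·7 + 3·2 + 7·5 = 0
t_65 = 2·0 + 3·7 + 7·2 = 2
t_66 = 2·2 + 3·0 + 7·7 = 9
t_67 = 2·9 + 3·2 + 7·0 = 2
t_68 = 2·2 + 3·9 + 7·2 = 1
t_69 = 2·1 + 3·2 + 7·9 = 5
t_70 = 2·5 + 3·1 + 7·2 = 5
t_71 = 2·5 + 3·5 + 7·1 = 10
t_72 = 2·10 + 3·5 + 7·5 = 4
t_73 = 2·4 + 3·10 + 7·5 = 7
t_74 = 2·7 + 3·4 + 7·10 = 8
t_75 = 2·8 + 3·7 + 7·4 = 10
t_76 = 2·10 + 3·8 + 7·7 = 5
t_77 = 2·5 + 3·10 + 7·8 = 8
t_78 = 2·8 + 3·5 + 7·10 = 2
t_79 = 2·2 + 3·8 + 7·5 = 8
t_80 = 2·8 + 3·2 + 7·8 = 1
t_81 = 2·1 + 3·8 + 7·2 = 7
t_82 = 2·7 + 3·1 + 7·8 = 7
t_83 = 2·7 + 3·7 + 7·1 = 9
t_84 = 2·9 + 3·7 + 7·7 = 0
t_85 = 2·0 + 3·9 + 7·7 = 10
t_86 = 2·10 + 3·0 + 7·9 = 6
t_87 = 2·6 + 3·10 + 7·0 = 9
t_88 = 2·9 + 3·6 + 7·10 = 7
t_89 = 2·7 + 3·9 + 7·6 = 6
t_90 = 2·6 + 3·7 + 7·9 = 8
t_91 = 2·8 + 3·6 + 7·7 = 6
t_92 = 2·6 + 3·8 + 7·6 = 1
t_93 = 2·1 + 3·6 + 7·8 = 10
t_94 = 2·10 + 3·1 + 7·6 = 10
t_95 = 2·10 + 3·10 + 7·1 = 2
t_96 = 2·2 + 3·10 + 7·10 = 5
t_97 = 2·5 + 3·2 + 7·10 = 9
t_98 = 2·9 + 3·5 + 7·2 = 3
t_99 = 2·3 + 3·9 + 7·5 = 2
t_100 = 2·2 + 3·3 + 7·9 = 10
t_101 = 2·10 + 3·2 + 7·3 = 3
t_102 = 2·3 + 3·10 + 7·2 = 6
t_103 = 2·6 + 3·3 + 7·10 = 3
t_104 = 2·3 + 3·6 + 7·3 = 1
t_105 = 2·1 + 3·3 + 7·6 = 9
t_106 = 2·9 + 3·1 + 7·3 = 9
t_107 = 2·9 + 3·9 + 7·1 = 8
t_108 = 2·8 + 3·9 + 7·9 = 7
t_109 = 2·7 + 3·8 + 7·9 = 2
t_110 = 2·2 + 3·7 + 7·8 = 4
t_111 = 2·4 + 3·2 + 7·7 = 8
t_112 = 2·8 + 3·4 + 7·2 = 9
t_113 = 2·9 + 3·8 + 7·4 = 4
t_114 = 2·4 + 3·9 + 7·8 = 3
t_115 = 2·3 + 3·4 + 7·9 = 4
t_116 = 2·4 + 3·3 + 7·4 = 1
t_117 = 2·1 + 3·4 + 7·3 = 2
t_118 = 2·2 + 3·1 + 7·4 = 2
t_119 = 2·2 + 3·2 + 7·1 = 6
t_120 = 2·6 + 3·2 + 7·2 = 10
t_121 = 2·10 + 3·6 + 7·2 = 8
t_122 = 2·8 + 3·10 + 7·6 = 0
(t_120, t_121, t_122) = (10, 8, 0) = (t_0, t_1, t_2), so the sequence has period 120.
343 ≡ 103 (mod 120), hence t_343 = t_103 = 3.

3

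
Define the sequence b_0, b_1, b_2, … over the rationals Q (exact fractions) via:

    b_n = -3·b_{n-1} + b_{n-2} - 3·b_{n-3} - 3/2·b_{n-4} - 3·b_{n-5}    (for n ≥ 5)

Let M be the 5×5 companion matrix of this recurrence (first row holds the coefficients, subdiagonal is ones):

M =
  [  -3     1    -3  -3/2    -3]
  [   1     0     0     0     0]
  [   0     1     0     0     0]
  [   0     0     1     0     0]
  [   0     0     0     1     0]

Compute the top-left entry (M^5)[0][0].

(M^5)[0][0] is the top entry after applying M 5 times to the unit state (1, 0, 0, 0, 0). Equivalently it is h_{9} for the auxiliary sequence (h_n) obeying the same recurrence with h_4 = 1 and h_i = 0 for 0 ≤ i < 4:
h_5 = -3·1 + 1·0 + -3·0 + -3/2·0 + -3·0 = -3
h_6 = -3·-3 + 1·1 + -3·0 + -3/2·0 + -3·0 = 10
h_7 = -3·10 + 1·-3 + -3·1 + -3/2·0 + -3·0 = -36
h_8 = -3·-36 + 1·10 + -3·-3 + -3/2·1 + -3·0 = 251/2
h_9 = -3·251/2 + 1·-36 + -3·10 + -3/2·-3 + -3·1 = -441

-441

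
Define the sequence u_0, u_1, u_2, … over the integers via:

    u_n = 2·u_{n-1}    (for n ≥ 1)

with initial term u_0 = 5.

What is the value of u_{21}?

u_1 = 2·5 = 10
u_2 = 2·10 = 20
u_3 = 2·20 = 40
u_4 = 2·40 = 80
u_5 = 2·80 = 160
u_6 = 2·160 = 320
u_7 = 2·320 = 640
u_8 = 2·640 = 1280
u_9 = 2·1280 = 2560
u_10 = 2·2560 = 5120
u_11 = 2·5120 = 10240
u_12 = 2·10240 = 20480
u_13 = 2·20480 = 40960
u_14 = 2·40960 = 81920
u_15 = 2·81920 = 163840
u_16 = 2·163840 = 327680
u_17 = 2·327680 = 655360
u_18 = 2·655360 = 1310720
u_19 = 2·1310720 = 2621440
u_20 = 2·2621440 = 5242880
u_21 = 2·5242880 = 10485760

10485760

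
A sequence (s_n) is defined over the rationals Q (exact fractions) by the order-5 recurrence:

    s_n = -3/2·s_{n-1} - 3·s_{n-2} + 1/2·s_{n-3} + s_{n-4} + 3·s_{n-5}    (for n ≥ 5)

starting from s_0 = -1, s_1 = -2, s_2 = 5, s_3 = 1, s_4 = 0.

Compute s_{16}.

13065707/4096

s_5 = -3/2·0 + -3·1 + 1/2·5 + 1·-2 + 3·-1 = -11/2
s_6 = -3/2·-11/2 + -3·0 + 1/2·1 + 1·5 + 3·-2 = 31/4
s_7 = -3/2·31/4 + -3·-11/2 + 1/2·0 + 1·1 + 3·5 = 167/8
s_8 = -3/2·167/8 + -3·31/4 + 1/2·-11/2 + 1·0 + 3·1 = -869/16
s_9 = -3/2·-869/16 + -3·167/8 + 1/2·31/4 + 1·-11/2 + 3·0 = 551/32
s_10 = -3/2·551/32 + -3·-869/16 + 1/2·167/8 + 1·31/4 + 3·-11/2 = 8883/64
s_11 = -3/2·8883/64 + -3·551/32 + 1/2·-869/16 + 1·167/8 + 3·31/4 = -31089/128
s_12 = -3/2·-31089/128 + -3·8883/64 + 1/2·551/32 + 1·-869/16 + 3·167/8 = -8997/256
s_13 = -3/2·-8997/256 + -3·-31089/128 + 1/2·8883/64 + 1·551/32 + 3·-869/16 = 360983/512
s_14 = -3/2·360983/512 + -3·-8997/256 + 1/2·-31089/128 + 1·8883/64 + 3·551/32 = -904317/1024
s_15 = -3/2·-904317/1024 + -3·360983/512 + 1/2·-8997/256 + 1·-31089/128 + 3·8883/64 = -1299489/2048
s_16 = -3/2·-1299489/2048 + -3·-904317/1024 + 1/2·360983/512 + 1·-8997/256 + 3·-31089/128 = 13065707/4096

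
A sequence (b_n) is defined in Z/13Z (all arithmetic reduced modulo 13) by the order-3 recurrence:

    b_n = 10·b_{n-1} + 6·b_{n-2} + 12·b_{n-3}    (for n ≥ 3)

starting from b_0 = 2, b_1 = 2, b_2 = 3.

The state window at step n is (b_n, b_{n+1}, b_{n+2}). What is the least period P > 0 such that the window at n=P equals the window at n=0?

n=0: window = (2, 2, 3)
n=1: window = (2, 3, 1)
n=2: window = (3, 1, 0)
n=3: window = (1, 0, 3)
n=4: window = (0, 3, 3)
n=5: window = (3, 3, 9)
n=6: window = (3, 9, 1)
n=7: window = (9, 1, 9)
n=8: window = (1, 9, 9)
n=9: window = (9, 9, 0)
n=10: window = (9, 0, 6)
n=11: window = (0, 6, 12)
n=12: window = (6, 12, 0)
n=13: window = (12, 0, 1)
n=14: window = (0, 1, 11)
n=15: window = (1, 11, 12)
n=16: window = (11, 12, 3)
n=17: window = (12, 3, 0)
n=18: window = (3, 0, 6)
n=19: window = (0, 6, 5)
n=20: window = (6, 5, 8)
n=21: window = (5, 8, 0)
n=22: window = (8, 0, 4)
n=23: window = (0, 4, 6)
n=24: window = (4, 6, 6)
n=25: window = (6, 6, 1)
n=26: window = (6, 1, 1)
n=27: window = (1, 1, 10)
n=28: window = (1, 10, 1)
n=29: window = (10, 1, 4)
n=30: window = (1, 4, 10)
n=31: window = (4, 10, 6)
n=32: window = (10, 6, 12)
n=33: window = (6, 12, 3)
n=34: window = (12, 3, 5)
n=35: window = (3, 5, 4)
n=36: window = (5, 4, 2)
n=37: window = (4, 2, 0)
n=38: window = (2, 0, 8)
n=39: window = (0, 8, 0)
n=40: window = (8, 0, 9)
…
n=120: window = (10, 3, 2)
n=121: window = (3, 2, 2)
n=122: window = (2, 2, 3)
window at n=122 equals window at n=0 → period = 122

122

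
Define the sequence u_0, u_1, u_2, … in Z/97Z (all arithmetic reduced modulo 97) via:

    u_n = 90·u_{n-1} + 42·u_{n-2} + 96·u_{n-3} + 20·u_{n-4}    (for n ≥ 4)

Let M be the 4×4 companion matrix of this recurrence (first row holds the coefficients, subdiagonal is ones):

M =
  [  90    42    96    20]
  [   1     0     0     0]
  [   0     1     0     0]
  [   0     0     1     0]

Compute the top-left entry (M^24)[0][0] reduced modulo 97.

84

(M^24)[0][0] is the top entry after applying M 24 times to the unit state (1, 0, 0, 0). Equivalently it is h_{27} for the auxiliary sequence (h_n) obeying the same recurrence with h_3 = 1 and h_i = 0 for 0 ≤ i < 3:
h_4 = 90·1 + 42·0 + 96·0 + 20·0 = 90
h_5 = 90·90 + 42·1 + 96·0 + 20·0 = 91
h_6 = 90·91 + 42·90 + 96·1 + 20·0 = 38
h_7 = 90·38 + 42·91 + 96·90 + 20·1 = 91
h_8 = 90·91 + 42·38 + 96·91 + 20·90 = 49
h_9 = 90·49 + 42·91 + 96·38 + 20·91 = 23
h_10 = 90·23 + 42·49 + 96·91 + 20·38 = 44
h_11 = 90·44 + 42·23 + 96·49 + 20·91 = 4
h_12 = 90·4 + 42·44 + 96·23 + 20·49 = 61
h_13 = 90·61 + 42·4 + 96·44 + 20·23 = 60
h_14 = 90·60 + 42·61 + 96·4 + 20·44 = 11
h_15 = 90·11 + 42·60 + 96·61 + 20·4 = 37
h_16 = 90·37 + 42·11 + 96·60 + 20·61 = 5
h_17 = 90·5 + 42·37 + 96·11 + 20·60 = 89
h_18 = 90·89 + 42·5 + 96·37 + 20·11 = 61
h_19 = 90·61 + 42·89 + 96·5 + 20·37 = 69
h_20 = 90·69 + 42·61 + 96·89 + 20·5 = 53
h_21 = 90·53 + 42·69 + 96·61 + 20·89 = 75
h_22 = 90·75 + 42·53 + 96·69 + 20·61 = 39
h_23 = 90·39 + 42·75 + 96·53 + 20·69 = 33
h_24 = 90·33 + 42·39 + 96·75 + 20·53 = 64
h_25 = 90·64 + 42·33 + 96·39 + 20·75 = 71
h_26 = 90·71 + 42·64 + 96·33 + 20·39 = 28
h_27 = 90·28 + 42·71 + 96·64 + 20·33 = 84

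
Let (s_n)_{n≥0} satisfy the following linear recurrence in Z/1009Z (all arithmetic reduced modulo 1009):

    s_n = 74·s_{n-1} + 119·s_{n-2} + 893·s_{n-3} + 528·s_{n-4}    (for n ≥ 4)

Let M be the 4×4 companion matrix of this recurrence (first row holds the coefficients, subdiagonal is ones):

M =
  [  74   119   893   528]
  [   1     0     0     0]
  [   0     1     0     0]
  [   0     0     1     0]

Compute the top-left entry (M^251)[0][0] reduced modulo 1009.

561

(M^251)[0][0] is the top entry after applying M 251 times to the unit state (1, 0, 0, 0). Equivalently it is h_{254} for the auxiliary sequence (h_n) obeying the same recurrence with h_3 = 1 and h_i = 0 for 0 ≤ i < 3:
h_4 = 74·1 + 119·0 + 893·0 + 528·0 = 74
h_5 = 74·74 + 119·1 + 893·0 + 528·0 = 550
h_6 = 74·550 + 119·74 + 893·1 + 528·0 = 958
h_7 = 74·958 + 119·550 + 893·74 + 528·1 = 143
h_8 = 74·143 + 119·958 + 893·550 + 528·74 = 974
h_9 = 74·974 + 119·143 + 893·958 + 528·550 = 980
Continuing the recurrence:
  h_10 = 623;  h_11 = 126;  h_12 = 742;  h_13 = 484;  h_14 = 536;  h_15 = 23
  h_16 = 545;  h_17 = 337;  h_18 = 839;  h_19 = 663;  h_20 = 25;  h_21 = 928
  h_22 = 834;  h_23 = 686;  h_24 = 67;  h_25 = 557;  h_26 = 313;  h_27 = 930
  h_28 = 147;  h_29 = 961;  h_30 = 695;  h_31 = 71;  h_32 = 622;  h_33 = 981
  h_34 = 836;  h_35 = 661;  h_36 = 787;  h_37 = 921;  h_38 = 850;  h_39 = 381
  h_40 = 138;  h_41 = 288;  h_42 = 396;  h_43 = 522;  h_44 = 92;  h_45 = 497
  h_46 = 516;  h_47 = 40;  h_48 = 802;  h_49 = 292;  h_50 = 425;  h_51 = 340
  h_52 = 170;  h_53 = 512;  h_54 = 918;  h_55 = 86;  h_56 = 678;  h_57 = 256
  h_58 = 233;  h_59 = 340;  h_60 = 782;  h_61 = 632;  h_62 = 421;  h_63 = 433
  h_64 = 972;  h_65 = 679;  h_66 = 968;  h_67 = 920;  h_68 = 216;  h_69 = 376
  h_70 = 835;  h_71 = 180;  h_72 = 488;  h_73 = 787;  h_74 = 531;  h_75 = 858
  h_76 = 443;  h_77 = 468;  h_78 = 804;  h_79 = 216;  h_80 = 684;  h_81 = 108
  h_82 = 488;  h_83 = 930;  h_84 = 277;  h_85 = 414;  h_86 = 484;  h_87 = 139
  h_88 = 638;  h_89 = 185;  h_90 = 106;  h_91 = 991;  h_92 = 779;  h_93 = 637
  h_94 = 131;  h_95 = 764;  h_96 = 900;  h_97 = 390;  h_98 = 469;  h_99 = 724
  h_100 = 541;  h_101 = 231;  h_102 = 943;  h_103 = 70;  h_104 = 901;  h_105 = 810
  h_106 = 84;  h_107 = 744;  h_108 = 842;  h_109 = 713;  h_110 = 18;  h_111 = 946
  h_112 = 144;  h_113 = 169;  h_114 = 40;  h_115 = 346;  h_116 = 18;  h_117 = 973
  h_118 = 642;  h_119 = 835;  h_120 = 518;  h_121 = 830;  h_122 = 929;  h_123 = 421
  h_124 = 85;  h_125 = 418;  h_126 = 421;  h_127 = 714;  h_128 = 445;  h_129 = 181
  h_130 = 986;  h_131 = 131;  h_132 = 959;  h_133 = 144;  h_134 = 573;  h_135 = 309
  h_136 = 526;  h_137 = 503;  h_138 = 249;  h_139 = 817;  h_140 = 715;  h_141 = 386
  h_142 = 8;  h_143 = 443;  h_144 = 211;  h_145 = 799;  h_146 = 747;  h_147 = 583
  h_148 = 418;  h_149 = 650;  h_150 = 850;  h_151 = 22;  h_152 = 877;  h_153 = 335
  h_154 = 271;  h_155 = 73;  h_156 = 734;  h_157 = 593;  h_158 = 481;  h_159 = 30
  h_160 = 857;  h_161 = 407;  h_162 = 178;  h_163 = 231;  h_164 = 609;  h_165 = 427
  h_166 = 736;  h_167 = 206;  h_168 = 509;  h_169 = 460;  h_170 = 228;  h_171 = 256
  h_172 = 137;  h_173 = 748;  h_174 = 903;  h_175 = 662;  h_176 = 753;  h_177 = 916
  h_178 = 415;  h_179 = 320;  h_180 = 144;  h_181 = 933;  h_182 = 793;  h_183 = 94
  h_184 = 515;  h_185 = 927;  h_186 = 895;  h_187 = 959;  h_188 = 817;  h_189 = 220
  h_190 = 589;  h_191 = 53;  h_192 = 594;  h_193 = 226;  h_194 = 762;  h_195 = 993
  h_196 = 553;  h_197 = 333;  h_198 = 231;  h_199 = 269;  h_200 = 69;  h_201 = 489
  h_202 = 964;  h_203 = 206;  h_204 = 696;  h_205 = 406;  h_206 = 636;  h_207 = 312
  h_208 = 429;  h_209 = 603;  h_210 = 770;  h_211 = 540;  h_212 = 589;  h_213 = 913
  h_214 = 280;  h_215 = 76;  h_216 = 859;  h_217 = 541;  h_218 = 777;  h_219 = 812
  h_220 = 505;  h_221 = 580;  h_222 = 344;  h_223 = 492;  h_224 = 238;  h_225 = 445
  h_226 = 156;  h_227 = 21;  h_228 = 325;  h_229 = 244;  h_230 = 448;  h_231 = 261
  h_232 = 1005;  h_233 = 673;  h_234 = 317;  h_235 = 666;  h_236 = 773;  h_237 = 978
  h_238 = 211;  h_239 = 466;  h_240 = 130;  h_241 = 14;  h_242 = 201;  h_243 = 303
  h_244 = 349;  h_245 = 554;  h_246 = 139;  h_247 = 975;  h_248 = 845;  h_249 = 893
  h_250 = 804;  h_251 = 350;  h_252 = 8
h_253 = 74·8 + 119·350 + 893·804 + 528·893 = 738
h_254 = 74·738 + 119·8 + 893·350 + 528·804 = 561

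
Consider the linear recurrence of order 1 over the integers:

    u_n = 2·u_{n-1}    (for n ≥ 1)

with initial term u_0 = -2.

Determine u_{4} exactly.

-32

u_1 = 2·-2 = -4
u_2 = 2·-4 = -8
u_3 = 2·-8 = -16
u_4 = 2·-16 = -32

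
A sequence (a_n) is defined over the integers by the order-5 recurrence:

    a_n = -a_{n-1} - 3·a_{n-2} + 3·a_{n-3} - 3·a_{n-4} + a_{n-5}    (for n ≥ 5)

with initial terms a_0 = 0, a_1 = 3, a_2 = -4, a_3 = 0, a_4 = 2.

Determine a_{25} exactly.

a_5 = -1·2 + -3·0 + 3·-4 + -3·3 + 1·0 = -23
a_6 = -1·-23 + -3·2 + 3·0 + -3·-4 + 1·3 = 32
a_7 = -1·32 + -3·-23 + 3·2 + -3·0 + 1·-4 = 39
a_8 = -1·39 + -3·32 + 3·-23 + -3·2 + 1·0 = -210
a_9 = -1·-210 + -3·39 + 3·32 + -3·-23 + 1·2 = 260
a_10 = -1·260 + -3·-210 + 3·39 + -3·32 + 1·-23 = 368
a_11 = -1·368 + -3·260 + 3·-210 + -3·39 + 1·32 = -1863
a_12 = -1·-1863 + -3·368 + 3·260 + -3·-210 + 1·39 = 2208
a_13 = -1·2208 + -3·-1863 + 3·368 + -3·260 + 1·-210 = 3495
a_14 = -1·3495 + -3·2208 + 3·-1863 + -3·368 + 1·260 = -16552
a_15 = -1·-16552 + -3·3495 + 3·2208 + -3·-1863 + 1·368 = 18648
a_16 = -1·18648 + -3·-16552 + 3·3495 + -3·2208 + 1·-1863 = 33006
a_17 = -1·33006 + -3·18648 + 3·-16552 + -3·3495 + 1·2208 = -146883
a_18 = -1·-146883 + -3·33006 + 3·18648 + -3·-16552 + 1·3495 = 156960
a_19 = -1·156960 + -3·-146883 + 3·33006 + -3·18648 + 1·-16552 = 310211
a_20 = -1·310211 + -3·156960 + 3·-146883 + -3·33006 + 1·18648 = -1302110
a_21 = -1·-1302110 + -3·310211 + 3·156960 + -3·-146883 + 1·33006 = 1316012
a_22 = -1·1316012 + -3·-1302110 + 3·310211 + -3·156960 + 1·-146883 = 2903188
a_23 = -1·2903188 + -3·1316012 + 3·-1302110 + -3·310211 + 1·156960 = -11531227
a_24 = -1·-11531227 + -3·2903188 + 3·1316012 + -3·-1302110 + 1·310211 = 10986240
a_25 = -1·10986240 + -3·-11531227 + 3·2903188 + -3·1316012 + 1·-1302110 = 27066859

27066859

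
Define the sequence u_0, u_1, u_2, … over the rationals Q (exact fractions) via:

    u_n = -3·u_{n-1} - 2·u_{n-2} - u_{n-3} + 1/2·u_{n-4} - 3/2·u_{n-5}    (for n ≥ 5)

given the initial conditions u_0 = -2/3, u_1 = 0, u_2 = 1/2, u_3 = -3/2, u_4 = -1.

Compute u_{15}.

u_5 = -3·-1 + -2·-3/2 + -1·1/2 + 1/2·0 + -3/2·-2/3 = 13/2
u_6 = -3·13/2 + -2·-1 + -1·-3/2 + 1/2·1/2 + -3/2·0 = -63/4
u_7 = -3·-63/4 + -2·13/2 + -1·-1 + 1/2·-3/2 + -3/2·1/2 = 135/4
u_8 = -3·135/4 + -2·-63/4 + -1·13/2 + 1/2·-1 + -3/2·-3/2 = -149/2
u_9 = -3·-149/2 + -2·135/4 + -1·-63/4 + 1/2·13/2 + -3/2·-1 = 353/2
u_10 = -3·353/2 + -2·-149/2 + -1·135/4 + 1/2·-63/4 + -3/2·13/2 = -3455/8
u_11 = -3·-3455/8 + -2·353/2 + -1·-149/2 + 1/2·135/4 + -3/2·-63/4 = 8461/8
u_12 = -3·8461/8 + -2·-3455/8 + -1·353/2 + 1/2·-149/2 + -3/2·135/4 = -5147/2
u_13 = -3·-5147/2 + -2·8461/8 + -1·-3455/8 + 1/2·353/2 + -3/2·-149/2 = 49897/8
u_14 = -3·49897/8 + -2·-5147/2 + -1·8461/8 + 1/2·-3455/8 + -3/2·353/2 = -241643/16
u_15 = -3·-241643/16 + -2·49897/8 + -1·-5147/2 + 1/2·8461/8 + -3/2·-3455/8 = 585343/16

585343/16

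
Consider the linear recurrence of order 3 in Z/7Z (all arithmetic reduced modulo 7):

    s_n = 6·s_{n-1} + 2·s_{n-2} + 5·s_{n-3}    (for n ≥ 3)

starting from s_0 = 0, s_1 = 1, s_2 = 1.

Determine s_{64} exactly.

s_3 = 6·1 + 2·1 + 5·0 = 1
s_4 = 6·1 + 2·1 + 5·1 = 6
s_5 = 6·6 + 2·1 + 5·1 = 1
s_6 = 6·1 + 2·6 + 5·1 = 2
s_7 = 6·2 + 2·1 + 5·6 = 2
s_8 = 6·2 + 2·2 + 5·1 = 0
s_9 = 6·0 + 2·2 + 5·2 = 0
s_10 = 6·0 + 2·0 + 5·2 = 3
s_11 = 6·3 + 2·0 + 5·0 = 4
s_12 = 6·4 + 2·3 + 5·0 = 2
s_13 = 6·2 + 2·4 + 5·3 = 0
s_14 = 6·0 + 2·2 + 5·4 = 3
s_15 = 6·3 + 2·0 + 5·2 = 0
s_16 = 6·0 + 2·3 + 5·0 = 6
s_17 = 6·6 + 2·0 + 5·3 = 2
s_18 = 6·2 + 2·6 + 5·0 = 3
s_19 = 6·3 + 2·2 + 5·6 = 3
s_20 = 6·3 + 2·3 + 5·2 = 6
s_21 = 6·6 + 2·3 + 5·3 = 1
s_22 = 6·1 + 2·6 + 5·3 = 5
s_23 = 6·5 + 2·1 + 5·6 = 6
s_24 = 6·6 + 2·5 + 5·1 = 2
s_25 = 6·2 + 2·6 + 5·5 = 0
s_26 = 6·0 + 2·2 + 5·6 = 6
s_27 = 6·6 + 2·0 + 5·2 = 4
s_28 = 6·4 + 2·6 + 5·0 = 1
s_29 = 6·1 + 2·4 + 5·6 = 2
s_30 = 6·2 + 2·1 + 5·4 = 6
s_31 = 6·6 + 2·2 + 5·1 = 3
s_32 = 6·3 + 2·6 + 5·2 = 5
s_33 = 6·5 + 2·3 + 5·6 = 3
s_34 = 6·3 + 2·5 + 5·3 = 1
s_35 = 6·1 + 2·3 + 5·5 = 2
s_36 = 6·2 + 2·1 + 5·3 = 1
s_37 = 6·1 + 2·2 + 5·1 = 1
s_38 = 6·1 + 2·1 + 5·2 = 4
s_39 = 6·4 + 2·1 + 5·1 = 3
s_40 = 6·3 + 2·4 + 5·1 = 3
s_41 = 6·3 + 2·3 + 5·4 = 2
s_42 = 6·2 + 2·3 + 5·3 = 5
s_43 = 6·5 + 2·2 + 5·3 = 0
s_44 = 6·0 + 2·5 + 5·2 = 6
s_45 = 6·6 + 2·0 + 5·5 = 5
s_46 = 6·5 + 2·6 + 5·0 = 0
s_47 = 6·0 + 2·5 + 5·6 = 5
s_48 = 6·5 + 2·0 + 5·5 = 6
s_49 = 6·6 + 2·5 + 5·0 = 4
s_50 = 6·4 + 2·6 + 5·5 = 5
s_51 = 6·5 + 2·4 + 5·6 = 5
s_52 = 6·5 + 2·5 + 5·4 = 4
s_53 = 6·4 + 2·5 + 5·5 = 3
s_54 = 6·3 + 2·4 + 5·5 = 2
s_55 = 6·2 + 2·3 + 5·4 = 3
s_56 = 6·3 + 2·2 + 5·3 = 2
s_57 = 6·2 + 2·3 + 5·2 = 0
s_58 = 6·0 + 2·2 + 5·3 = 5
s_59 = 6·5 + 2·0 + 5·2 = 5
s_60 = 6·5 + 2·5 + 5·0 = 5
s_61 = 6·5 + 2·5 + 5·5 = 2
s_62 = 6·2 + 2·5 + 5·5 = 5
s_63 = 6·5 + 2·2 + 5·5 = 3
s_64 = 6·3 + 2·5 + 5·2 = 3

3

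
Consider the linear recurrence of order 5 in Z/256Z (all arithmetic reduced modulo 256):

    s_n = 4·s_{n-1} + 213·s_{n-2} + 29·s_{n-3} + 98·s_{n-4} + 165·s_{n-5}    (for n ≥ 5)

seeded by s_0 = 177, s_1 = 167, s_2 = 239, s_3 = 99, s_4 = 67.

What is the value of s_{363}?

s_5 = 4·67 + 213·99 + 29·239 + 98·167 + 165·177 = 129
s_6 = 4·129 + 213·67 + 29·99 + 98·239 + 165·167 = 27
s_7 = 4·27 + 213·129 + 29·67 + 98·99 + 165·239 = 73
s_8 = 4·73 + 213·27 + 29·129 + 98·67 + 165·99 = 173
s_9 = 4·173 + 213·73 + 29·27 + 98·129 + 165·67 = 17
s_10 = 4·17 + 213·173 + 29·73 + 98·27 + 165·129 = 245
Continuing the recurrence:
  s_11 = 235;  s_12 = 185;  s_13 = 47;  s_14 = 7;  s_15 = 11;  s_16 = 155
  s_17 = 153;  s_18 = 147;  s_19 = 225;  s_20 = 149;  s_21 = 169;  s_22 = 253
  s_23 = 83;  s_24 = 1;  s_25 = 119;  s_26 = 223;  s_27 = 115;  s_28 = 179
  s_29 = 241;  s_30 = 203;  s_31 = 185;  s_32 = 189;  s_33 = 129;  s_34 = 69
  s_35 = 123;  s_36 = 137;  s_37 = 127;  s_38 = 119;  s_39 = 155;  s_40 = 139
  s_41 = 137;  s_42 = 195;  s_43 = 209;  s_44 = 37;  s_45 = 153;  s_46 = 205
  s_47 = 99;  s_48 = 81;  s_49 = 71;  s_50 = 207;  s_51 = 131;  s_52 = 35
  s_53 = 97;  s_54 = 123;  s_55 = 41;  s_56 = 205;  s_57 = 241;  s_58 = 149
  s_59 = 11;  s_60 = 89;  s_61 = 207;  s_62 = 231;  s_63 = 43;  s_64 = 123
  s_65 = 121;  s_66 = 243;  s_67 = 193;  s_68 = 181;  s_69 = 137;  s_70 = 157
  s_71 = 115;  s_72 = 161;  s_73 = 23;  s_74 = 191;  s_75 = 147;  s_76 = 147
  s_77 = 209;  s_78 = 43;  s_79 = 153;  s_80 = 221;  s_81 = 97;  s_82 = 229
  s_83 = 155;  s_84 = 41;  s_85 = 31;  s_86 = 87;  s_87 = 187;  s_88 = 107
  s_89 = 105;  s_90 = 35;  s_91 = 177;  s_92 = 69;  s_93 = 121;  s_94 = 109
  s_95 = 131;  s_96 = 241;  s_97 = 231;  s_98 = 175;  s_99 = 163;  s_100 = 3
  s_101 = 65;  s_102 = 219;  s_103 = 9;  s_104 = 237;  s_105 = 209;  s_106 = 53
  s_107 = 43;  s_108 = 249;  s_109 = 111;  s_110 = 199;  s_111 = 75;  s_112 = 91
  s_113 = 89;  s_114 = 83;  s_115 = 161;  s_116 = 213;  s_117 = 105;  s_118 = 61
  s_119 = 147;  s_120 = 65;  s_121 = 183;  s_122 = 159;  s_123 = 179;  s_124 = 115
  s_125 = 177;  s_126 = 139;  s_127 = 121;  s_128 = 253;  s_129 = 65;  s_130 = 133
  s_131 = 187;  s_132 = 201;  s_133 = 191;  s_134 = 55;  s_135 = 219;  s_136 = 75
  s_137 = 73;  s_138 = 131;  s_139 = 145;  s_140 = 101;  s_141 = 89;  s_142 = 13
  s_143 = 163;  s_144 = 145;  s_145 = 135;  s_146 = 143;  s_147 = 195;  s_148 = 227
  s_149 = 33;  s_150 = 59;  s_151 = 233;  s_152 = 13;  s_153 = 177;  s_154 = 213
  s_155 = 75;  s_156 = 153;  s_157 = 15;  s_158 = 167;  s_159 = 107;  s_160 = 59
  s_161 = 57;  s_162 = 179;  s_163 = 129;  s_164 = 245;  s_165 = 73;  s_166 = 221
  s_167 = 179;  s_168 = 225;  s_169 = 87;  s_170 = 127;  s_171 = 211;  s_172 = 83
  s_173 = 145;  s_174 = 235;  s_175 = 89;  s_176 = 29;  s_177 = 33;  s_178 = 37
  s_179 = 219;  s_180 = 105;  s_181 = 95;  s_182 = 23;  s_183 = 251;  s_184 = 43
  s_185 = 41;  s_186 = 227;  s_187 = 113;  s_188 = 133;  s_189 = 57;  s_190 = 173
  s_191 = 195;  s_192 = 49;  s_193 = 39;  s_194 = 111;  s_195 = 227;  s_196 = 195
  s_197 = 1;  s_198 = 155;  s_199 = 201;  s_200 = 45;  s_201 = 145;  s_202 = 117
  s_203 = 107;  s_204 = 57;  s_205 = 175;  s_206 = 135;  s_207 = 139;  s_208 = 27
  s_209 = 25;  s_210 = 19;  s_211 = 97;  s_212 = 21;  s_213 = 41;  s_214 = 125
  s_215 = 211;  s_216 = 129;  s_217 = 247;  s_218 = 95;  s_219 = 243;  s_220 = 51
  s_221 = 113;  s_222 = 75;  s_223 = 57;  s_224 = 61;  s_225 = 1;  s_226 = 197
  s_227 = 251;  s_228 = 9;  s_229 = 255;  s_230 = 247;  s_231 = 27;  s_232 = 11
  s_233 = 9;  s_234 = 67;  s_235 = 81;  s_236 = 165;  s_237 = 25;  s_238 = 77
  s_239 = 227;  s_240 = 209;  s_241 = 199;  s_242 = 79;  s_243 = 3;  s_244 = 163
  s_245 = 225;  s_246 = 251;  s_247 = 169;  s_248 = 77;  s_249 = 113;  s_250 = 21
  s_251 = 139;  s_252 = 217;  s_253 = 79;  s_254 = 103;  s_255 = 171;  s_256 = 251
  s_257 = 249;  s_258 = 115;  s_259 = 65;  s_260 = 53;  s_261 = 9;  s_262 = 29
  s_263 = 243;  s_264 = 33;  s_265 = 151;  s_266 = 63;  s_267 = 19;  s_268 = 19
  s_269 = 81;  s_270 = 171;  s_271 = 25;  s_272 = 93;  s_273 = 225;  s_274 = 101
  s_275 = 27;  s_276 = 169;  s_277 = 159;  s_278 = 215;  s_279 = 59;  s_280 = 235
  s_281 = 233;  s_282 = 163;  s_283 = 49;  s_284 = 197;  s_285 = 249;  s_286 = 237
  s_287 = 3;  s_288 = 113;  s_289 = 103;  s_290 = 47;  s_291 = 35;  s_292 = 131
  s_293 = 193;  s_294 = 91;  s_295 = 137;  s_296 = 109;  s_297 = 81;  s_298 = 181
  s_299 = 171;  s_300 = 121;  s_301 = 239;  s_302 = 71;  s_303 = 203;  s_304 = 219
  s_305 = 217;  s_306 = 211;  s_307 = 33;  s_308 = 85;  s_309 = 233;  s_310 = 189
  s_311 = 19;  s_312 = 193;  s_313 = 55;  s_314 = 31;  s_315 = 51;  s_316 = 243
  s_317 = 49;  s_318 = 11;  s_319 = 249;  s_320 = 125;  s_321 = 193;  s_322 = 5
  s_323 = 59;  s_324 = 73;  s_325 = 63;  s_326 = 183;  s_327 = 91;  s_328 = 203
  s_329 = 201;  s_330 = 3;  s_331 = 17;  s_332 = 229;  s_333 = 217;  s_334 = 141
  s_335 = 35;  s_336 = 17;  s_337 = 7;  s_338 = 15;  s_339 = 67;  s_340 = 99
  s_341 = 161;  s_342 = 187;  s_343 = 105;  s_344 = 141;  s_345 = 49;  s_346 = 85
  s_347 = 203;  s_348 = 25;  s_349 = 143;  s_350 = 39;  s_351 = 235;  s_352 = 187
  s_353 = 185;  s_354 = 51;  s_355 = 1;  s_356 = 117;  s_357 = 201;  s_358 = 93
  s_359 = 51;  s_360 = 97;  s_361 = 215
s_362 = 4·215 + 213·97 + 29·51 + 98·93 + 165·201 = 255
s_363 = 4·255 + 213·215 + 29·97 + 98·51 + 165·93 = 83

83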